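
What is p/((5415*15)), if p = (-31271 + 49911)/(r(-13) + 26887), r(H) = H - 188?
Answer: 1864/216757035 ≈ 8.5995e-6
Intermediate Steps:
r(H) = -188 + H
p = 9320/13343 (p = (-31271 + 49911)/((-188 - 13) + 26887) = 18640/(-201 + 26887) = 18640/26686 = 18640*(1/26686) = 9320/13343 ≈ 0.69849)
p/((5415*15)) = 9320/(13343*((5415*15))) = (9320/13343)/81225 = (9320/13343)*(1/81225) = 1864/216757035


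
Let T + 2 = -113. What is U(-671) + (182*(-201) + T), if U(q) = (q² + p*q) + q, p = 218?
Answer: 266595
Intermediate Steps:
T = -115 (T = -2 - 113 = -115)
U(q) = q² + 219*q (U(q) = (q² + 218*q) + q = q² + 219*q)
U(-671) + (182*(-201) + T) = -671*(219 - 671) + (182*(-201) - 115) = -671*(-452) + (-36582 - 115) = 303292 - 36697 = 266595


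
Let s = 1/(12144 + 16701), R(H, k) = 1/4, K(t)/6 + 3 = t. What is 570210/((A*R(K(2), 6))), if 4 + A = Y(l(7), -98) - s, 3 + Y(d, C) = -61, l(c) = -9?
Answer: -65790829800/1961461 ≈ -33542.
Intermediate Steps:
K(t) = -18 + 6*t
Y(d, C) = -64 (Y(d, C) = -3 - 61 = -64)
R(H, k) = ¼
s = 1/28845 ≈ 3.4668e-5
A = -1961461/28845 (A = -4 + (-64 - 1*1/28845) = -4 + (-64 - 1/28845) = -4 - 1846081/28845 = -1961461/28845 ≈ -68.000)
570210/((A*R(K(2), 6))) = 570210/((-1961461/28845*¼)) = 570210/(-1961461/115380) = 570210*(-115380/1961461) = -65790829800/1961461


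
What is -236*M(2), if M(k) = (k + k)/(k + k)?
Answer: -236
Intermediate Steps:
M(k) = 1 (M(k) = (2*k)/((2*k)) = (2*k)*(1/(2*k)) = 1)
-236*M(2) = -236*1 = -236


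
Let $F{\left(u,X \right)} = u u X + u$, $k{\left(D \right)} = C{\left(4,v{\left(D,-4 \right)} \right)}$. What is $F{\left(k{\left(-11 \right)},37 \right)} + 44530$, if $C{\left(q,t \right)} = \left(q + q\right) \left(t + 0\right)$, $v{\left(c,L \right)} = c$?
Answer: $330970$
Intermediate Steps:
$C{\left(q,t \right)} = 2 q t$
$k{\left(D \right)} = 8 D$ ($k{\left(D \right)} = 2 \cdot 4 D = 8 D$)
$F{\left(u,X \right)} = u + X u^{2}$ ($F{\left(u,X \right)} = u^{2} X + u = X u^{2} + u = u + X u^{2}$)
$F{\left(k{\left(-11 \right)},37 \right)} + 44530 = 8 \left(-11\right) \left(1 + 37 \cdot 8 \left(-11\right)\right) + 44530 = - 88 \left(1 + 37 \left(-88\right)\right) + 44530 = - 88 \left(1 - 3256\right) + 44530 = \left(-88\right) \left(-3255\right) + 44530 = 286440 + 44530 = 330970$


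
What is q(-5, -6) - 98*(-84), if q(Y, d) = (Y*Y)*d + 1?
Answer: 8083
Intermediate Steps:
q(Y, d) = 1 + d*Y**2 (q(Y, d) = Y**2*d + 1 = d*Y**2 + 1 = 1 + d*Y**2)
q(-5, -6) - 98*(-84) = (1 - 6*(-5)**2) - 98*(-84) = (1 - 6*25) + 8232 = (1 - 150) + 8232 = -149 + 8232 = 8083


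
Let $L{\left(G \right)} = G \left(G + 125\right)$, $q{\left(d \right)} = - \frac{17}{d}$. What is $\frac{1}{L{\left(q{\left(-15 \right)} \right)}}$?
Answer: $\frac{225}{32164} \approx 0.0069954$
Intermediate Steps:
$L{\left(G \right)} = G \left(125 + G\right)$
$\frac{1}{L{\left(q{\left(-15 \right)} \right)}} = \frac{1}{- \frac{17}{-15} \left(125 - \frac{17}{-15}\right)} = \frac{1}{\left(-17\right) \left(- \frac{1}{15}\right) \left(125 - - \frac{17}{15}\right)} = \frac{1}{\frac{17}{15} \left(125 + \frac{17}{15}\right)} = \frac{1}{\frac{17}{15} \cdot \frac{1892}{15}} = \frac{1}{\frac{32164}{225}} = \frac{225}{32164}$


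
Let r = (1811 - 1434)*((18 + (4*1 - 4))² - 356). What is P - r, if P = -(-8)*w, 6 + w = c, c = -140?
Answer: 10896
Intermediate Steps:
w = -146 (w = -6 - 140 = -146)
P = -1168 (P = -(-8)*(-146) = -1*1168 = -1168)
r = -12064 (r = 377*((18 + (4 - 4))² - 356) = 377*((18 + 0)² - 356) = 377*(18² - 356) = 377*(324 - 356) = 377*(-32) = -12064)
P - r = -1168 - 1*(-12064) = -1168 + 12064 = 10896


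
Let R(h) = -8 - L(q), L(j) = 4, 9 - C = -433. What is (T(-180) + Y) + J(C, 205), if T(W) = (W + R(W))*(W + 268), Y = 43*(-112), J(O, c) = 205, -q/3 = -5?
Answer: -21507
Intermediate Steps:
C = 442 (C = 9 - 1*(-433) = 9 + 433 = 442)
q = 15 (q = -3*(-5) = 15)
R(h) = -12 (R(h) = -8 - 1*4 = -8 - 4 = -12)
Y = -4816
T(W) = (-12 + W)*(268 + W) (T(W) = (W - 12)*(W + 268) = (-12 + W)*(268 + W))
(T(-180) + Y) + J(C, 205) = ((-3216 + (-180)² + 256*(-180)) - 4816) + 205 = ((-3216 + 32400 - 46080) - 4816) + 205 = (-16896 - 4816) + 205 = -21712 + 205 = -21507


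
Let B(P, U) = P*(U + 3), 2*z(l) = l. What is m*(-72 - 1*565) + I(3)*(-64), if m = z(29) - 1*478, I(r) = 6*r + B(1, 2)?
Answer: 587555/2 ≈ 2.9378e+5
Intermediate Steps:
z(l) = l/2
B(P, U) = P*(3 + U)
I(r) = 5 + 6*r (I(r) = 6*r + 1*(3 + 2) = 6*r + 1*5 = 6*r + 5 = 5 + 6*r)
m = -927/2 (m = (½)*29 - 1*478 = 29/2 - 478 = -927/2 ≈ -463.50)
m*(-72 - 1*565) + I(3)*(-64) = -927*(-72 - 1*565)/2 + (5 + 6*3)*(-64) = -927*(-72 - 565)/2 + (5 + 18)*(-64) = -927/2*(-637) + 23*(-64) = 590499/2 - 1472 = 587555/2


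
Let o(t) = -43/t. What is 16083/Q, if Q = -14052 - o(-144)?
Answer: -2315952/2023531 ≈ -1.1445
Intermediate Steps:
Q = -2023531/144 (Q = -14052 - (-43)/(-144) = -14052 - (-43)*(-1)/144 = -14052 - 1*43/144 = -14052 - 43/144 = -2023531/144 ≈ -14052.)
16083/Q = 16083/(-2023531/144) = 16083*(-144/2023531) = -2315952/2023531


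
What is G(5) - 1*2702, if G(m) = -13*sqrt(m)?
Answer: -2702 - 13*sqrt(5) ≈ -2731.1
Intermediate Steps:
G(5) - 1*2702 = -13*sqrt(5) - 1*2702 = -13*sqrt(5) - 2702 = -2702 - 13*sqrt(5)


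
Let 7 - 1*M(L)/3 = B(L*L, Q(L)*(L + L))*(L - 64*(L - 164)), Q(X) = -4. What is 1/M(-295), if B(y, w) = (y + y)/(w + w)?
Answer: -8/25736517 ≈ -3.1084e-7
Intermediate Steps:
B(y, w) = y/w (B(y, w) = (2*y)/((2*w)) = (2*y)*(1/(2*w)) = y/w)
M(L) = 21 + 3*L*(10496 - 63*L)/8 (M(L) = 21 - 3*(L*L)/((-4*(L + L)))*(L - 64*(L - 164)) = 21 - 3*L²/((-8*L))*(L - 64*(-164 + L)) = 21 - 3*L²/((-8*L))*(L + (10496 - 64*L)) = 21 - 3*L²*(-1/(8*L))*(10496 - 63*L) = 21 - 3*(-L/8)*(10496 - 63*L) = 21 - (-3)*L*(10496 - 63*L)/8 = 21 + 3*L*(10496 - 63*L)/8)
1/M(-295) = 1/(21 + 3936*(-295) - 189/8*(-295)²) = 1/(21 - 1161120 - 189/8*87025) = 1/(21 - 1161120 - 16447725/8) = 1/(-25736517/8) = -8/25736517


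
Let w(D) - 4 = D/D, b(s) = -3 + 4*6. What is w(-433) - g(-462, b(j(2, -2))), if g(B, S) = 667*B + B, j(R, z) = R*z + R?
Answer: 308621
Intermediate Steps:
j(R, z) = R + R*z
b(s) = 21 (b(s) = -3 + 24 = 21)
g(B, S) = 668*B
w(D) = 5 (w(D) = 4 + D/D = 4 + 1 = 5)
w(-433) - g(-462, b(j(2, -2))) = 5 - 668*(-462) = 5 - 1*(-308616) = 5 + 308616 = 308621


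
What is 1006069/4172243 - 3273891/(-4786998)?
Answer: 6158506366125/6657506298838 ≈ 0.92505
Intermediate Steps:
1006069/4172243 - 3273891/(-4786998) = 1006069*(1/4172243) - 3273891*(-1/4786998) = 1006069/4172243 + 1091297/1595666 = 6158506366125/6657506298838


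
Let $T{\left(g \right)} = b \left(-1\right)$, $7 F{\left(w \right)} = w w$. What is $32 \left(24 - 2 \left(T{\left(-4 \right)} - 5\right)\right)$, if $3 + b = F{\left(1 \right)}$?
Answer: $\frac{6336}{7} \approx 905.14$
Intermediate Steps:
$F{\left(w \right)} = \frac{w^{2}}{7}$ ($F{\left(w \right)} = \frac{w w}{7} = \frac{w^{2}}{7}$)
$b = - \frac{20}{7}$ ($b = -3 + \frac{1^{2}}{7} = -3 + \frac{1}{7} \cdot 1 = -3 + \frac{1}{7} = - \frac{20}{7} \approx -2.8571$)
$T{\left(g \right)} = \frac{20}{7}$ ($T{\left(g \right)} = \left(- \frac{20}{7}\right) \left(-1\right) = \frac{20}{7}$)
$32 \left(24 - 2 \left(T{\left(-4 \right)} - 5\right)\right) = 32 \left(24 - 2 \left(\frac{20}{7} - 5\right)\right) = 32 \left(24 - - \frac{30}{7}\right) = 32 \left(24 + \frac{30}{7}\right) = 32 \cdot \frac{198}{7} = \frac{6336}{7}$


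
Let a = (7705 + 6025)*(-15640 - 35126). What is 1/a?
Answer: -1/697017180 ≈ -1.4347e-9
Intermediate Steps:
a = -697017180 (a = 13730*(-50766) = -697017180)
1/a = 1/(-697017180) = -1/697017180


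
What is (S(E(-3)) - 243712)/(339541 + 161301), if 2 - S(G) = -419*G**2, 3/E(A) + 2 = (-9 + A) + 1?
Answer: -41183219/84642298 ≈ -0.48656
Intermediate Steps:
E(A) = 3/(-10 + A) (E(A) = 3/(-2 + ((-9 + A) + 1)) = 3/(-2 + (-8 + A)) = 3/(-10 + A))
S(G) = 2 + 419*G**2 (S(G) = 2 - (-419)*G**2 = 2 + 419*G**2)
(S(E(-3)) - 243712)/(339541 + 161301) = ((2 + 419*(3/(-10 - 3))**2) - 243712)/(339541 + 161301) = ((2 + 419*(3/(-13))**2) - 243712)/500842 = ((2 + 419*(3*(-1/13))**2) - 243712)*(1/500842) = ((2 + 419*(-3/13)**2) - 243712)*(1/500842) = ((2 + 419*(9/169)) - 243712)*(1/500842) = ((2 + 3771/169) - 243712)*(1/500842) = (4109/169 - 243712)*(1/500842) = -41183219/169*1/500842 = -41183219/84642298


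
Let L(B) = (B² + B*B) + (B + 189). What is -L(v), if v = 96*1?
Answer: -18717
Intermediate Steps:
v = 96
L(B) = 189 + B + 2*B² (L(B) = (B² + B²) + (189 + B) = 2*B² + (189 + B) = 189 + B + 2*B²)
-L(v) = -(189 + 96 + 2*96²) = -(189 + 96 + 2*9216) = -(189 + 96 + 18432) = -1*18717 = -18717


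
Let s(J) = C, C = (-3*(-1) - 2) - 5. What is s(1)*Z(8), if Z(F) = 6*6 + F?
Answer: -176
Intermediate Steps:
Z(F) = 36 + F
C = -4 (C = (3 - 2) - 5 = 1 - 5 = -4)
s(J) = -4
s(1)*Z(8) = -4*(36 + 8) = -4*44 = -176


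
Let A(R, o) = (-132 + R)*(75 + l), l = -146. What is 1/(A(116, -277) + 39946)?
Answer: 1/41082 ≈ 2.4342e-5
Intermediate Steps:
A(R, o) = 9372 - 71*R (A(R, o) = (-132 + R)*(75 - 146) = (-132 + R)*(-71) = 9372 - 71*R)
1/(A(116, -277) + 39946) = 1/((9372 - 71*116) + 39946) = 1/((9372 - 8236) + 39946) = 1/(1136 + 39946) = 1/41082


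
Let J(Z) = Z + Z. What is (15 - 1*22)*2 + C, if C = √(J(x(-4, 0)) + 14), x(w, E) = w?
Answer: -14 + √6 ≈ -11.551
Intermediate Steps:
J(Z) = 2*Z
C = √6 (C = √(2*(-4) + 14) = √(-8 + 14) = √6 ≈ 2.4495)
(15 - 1*22)*2 + C = (15 - 1*22)*2 + √6 = (15 - 22)*2 + √6 = -7*2 + √6 = -14 + √6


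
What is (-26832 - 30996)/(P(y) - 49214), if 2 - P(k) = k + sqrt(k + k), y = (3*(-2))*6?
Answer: 39496524/33587209 - 4819*I*sqrt(2)/33587209 ≈ 1.1759 - 0.00020291*I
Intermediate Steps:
y = -36 (y = -6*6 = -36)
P(k) = 2 - k - sqrt(2)*sqrt(k) (P(k) = 2 - (k + sqrt(k + k)) = 2 - (k + sqrt(2*k)) = 2 - (k + sqrt(2)*sqrt(k)) = 2 + (-k - sqrt(2)*sqrt(k)) = 2 - k - sqrt(2)*sqrt(k))
(-26832 - 30996)/(P(y) - 49214) = (-26832 - 30996)/((2 - 1*(-36) - sqrt(2)*sqrt(-36)) - 49214) = -57828/((2 + 36 - sqrt(2)*6*I) - 49214) = -57828/((2 + 36 - 6*I*sqrt(2)) - 49214) = -57828/((38 - 6*I*sqrt(2)) - 49214) = -57828/(-49176 - 6*I*sqrt(2))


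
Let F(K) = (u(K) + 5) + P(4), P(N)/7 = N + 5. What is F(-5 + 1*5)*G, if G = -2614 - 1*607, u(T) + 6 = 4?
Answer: -212586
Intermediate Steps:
P(N) = 35 + 7*N (P(N) = 7*(N + 5) = 7*(5 + N) = 35 + 7*N)
u(T) = -2 (u(T) = -6 + 4 = -2)
F(K) = 66 (F(K) = (-2 + 5) + (35 + 7*4) = 3 + (35 + 28) = 3 + 63 = 66)
G = -3221 (G = -2614 - 607 = -3221)
F(-5 + 1*5)*G = 66*(-3221) = -212586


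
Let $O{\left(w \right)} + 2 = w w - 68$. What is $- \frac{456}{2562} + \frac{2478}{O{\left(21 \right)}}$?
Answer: $\frac{147130}{22631} \approx 6.5013$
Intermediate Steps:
$O{\left(w \right)} = -70 + w^{2}$ ($O{\left(w \right)} = -2 + \left(w w - 68\right) = -2 + \left(w^{2} - 68\right) = -2 + \left(-68 + w^{2}\right) = -70 + w^{2}$)
$- \frac{456}{2562} + \frac{2478}{O{\left(21 \right)}} = - \frac{456}{2562} + \frac{2478}{-70 + 21^{2}} = \left(-456\right) \frac{1}{2562} + \frac{2478}{-70 + 441} = - \frac{76}{427} + \frac{2478}{371} = - \frac{76}{427} + 2478 \cdot \frac{1}{371} = - \frac{76}{427} + \frac{354}{53} = \frac{147130}{22631}$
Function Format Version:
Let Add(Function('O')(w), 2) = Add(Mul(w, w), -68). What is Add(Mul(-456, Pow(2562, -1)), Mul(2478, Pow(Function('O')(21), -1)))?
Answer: Rational(147130, 22631) ≈ 6.5013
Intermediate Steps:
Function('O')(w) = Add(-70, Pow(w, 2)) (Function('O')(w) = Add(-2, Add(Mul(w, w), -68)) = Add(-2, Add(Pow(w, 2), -68)) = Add(-2, Add(-68, Pow(w, 2))) = Add(-70, Pow(w, 2)))
Add(Mul(-456, Pow(2562, -1)), Mul(2478, Pow(Function('O')(21), -1))) = Add(Mul(-456, Pow(2562, -1)), Mul(2478, Pow(Add(-70, Pow(21, 2)), -1))) = Add(Mul(-456, Rational(1, 2562)), Mul(2478, Pow(Add(-70, 441), -1))) = Add(Rational(-76, 427), Mul(2478, Pow(371, -1))) = Add(Rational(-76, 427), Mul(2478, Rational(1, 371))) = Add(Rational(-76, 427), Rational(354, 53)) = Rational(147130, 22631)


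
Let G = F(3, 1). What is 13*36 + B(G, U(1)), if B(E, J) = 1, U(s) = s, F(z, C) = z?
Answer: 469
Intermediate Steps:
G = 3
13*36 + B(G, U(1)) = 13*36 + 1 = 468 + 1 = 469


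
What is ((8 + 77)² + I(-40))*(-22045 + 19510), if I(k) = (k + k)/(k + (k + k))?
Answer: -18317065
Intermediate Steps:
I(k) = ⅔ (I(k) = (2*k)/(k + 2*k) = (2*k)/((3*k)) = (2*k)*(1/(3*k)) = ⅔)
((8 + 77)² + I(-40))*(-22045 + 19510) = ((8 + 77)² + ⅔)*(-22045 + 19510) = (85² + ⅔)*(-2535) = (7225 + ⅔)*(-2535) = (21677/3)*(-2535) = -18317065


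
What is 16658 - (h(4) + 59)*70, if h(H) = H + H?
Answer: 11968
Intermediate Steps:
h(H) = 2*H
16658 - (h(4) + 59)*70 = 16658 - (2*4 + 59)*70 = 16658 - (8 + 59)*70 = 16658 - 67*70 = 16658 - 1*4690 = 16658 - 4690 = 11968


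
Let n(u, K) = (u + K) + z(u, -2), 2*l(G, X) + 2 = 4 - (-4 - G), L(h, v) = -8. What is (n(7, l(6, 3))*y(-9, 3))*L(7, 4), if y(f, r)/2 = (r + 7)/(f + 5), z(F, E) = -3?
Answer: 400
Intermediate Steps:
l(G, X) = 3 + G/2 (l(G, X) = -1 + (4 - (-4 - G))/2 = -1 + (4 + (4 + G))/2 = -1 + (8 + G)/2 = -1 + (4 + G/2) = 3 + G/2)
n(u, K) = -3 + K + u (n(u, K) = (u + K) - 3 = (K + u) - 3 = -3 + K + u)
y(f, r) = 2*(7 + r)/(5 + f) (y(f, r) = 2*((r + 7)/(f + 5)) = 2*((7 + r)/(5 + f)) = 2*(7 + r)/(5 + f))
(n(7, l(6, 3))*y(-9, 3))*L(7, 4) = ((-3 + (3 + (½)*6) + 7)*(2*(7 + 3)/(5 - 9)))*(-8) = ((-3 + (3 + 3) + 7)*(2*10/(-4)))*(-8) = ((-3 + 6 + 7)*(2*(-¼)*10))*(-8) = (10*(-5))*(-8) = -50*(-8) = 400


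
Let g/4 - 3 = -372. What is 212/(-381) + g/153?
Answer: -66088/6477 ≈ -10.203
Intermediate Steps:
g = -1476 (g = 12 + 4*(-372) = 12 - 1488 = -1476)
212/(-381) + g/153 = 212/(-381) - 1476/153 = 212*(-1/381) - 1476*1/153 = -212/381 - 164/17 = -66088/6477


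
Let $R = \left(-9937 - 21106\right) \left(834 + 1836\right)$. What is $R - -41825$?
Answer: $-82842985$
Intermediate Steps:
$R = -82884810$ ($R = \left(-31043\right) 2670 = -82884810$)
$R - -41825 = -82884810 - -41825 = -82884810 + 41825 = -82842985$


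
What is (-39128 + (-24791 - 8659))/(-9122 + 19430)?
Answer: -36289/5154 ≈ -7.0409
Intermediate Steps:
(-39128 + (-24791 - 8659))/(-9122 + 19430) = (-39128 - 33450)/10308 = -72578*1/10308 = -36289/5154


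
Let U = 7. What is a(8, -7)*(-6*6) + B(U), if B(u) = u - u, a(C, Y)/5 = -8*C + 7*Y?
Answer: 20340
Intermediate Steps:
a(C, Y) = -40*C + 35*Y (a(C, Y) = 5*(-8*C + 7*Y) = -40*C + 35*Y)
B(u) = 0
a(8, -7)*(-6*6) + B(U) = (-40*8 + 35*(-7))*(-6*6) + 0 = (-320 - 245)*(-36) + 0 = -565*(-36) + 0 = 20340 + 0 = 20340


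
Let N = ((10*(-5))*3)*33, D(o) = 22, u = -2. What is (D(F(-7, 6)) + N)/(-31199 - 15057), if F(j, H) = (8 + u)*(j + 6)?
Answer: 44/413 ≈ 0.10654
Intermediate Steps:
F(j, H) = 36 + 6*j (F(j, H) = (8 - 2)*(j + 6) = 6*(6 + j) = 36 + 6*j)
N = -4950 (N = -50*3*33 = -150*33 = -4950)
(D(F(-7, 6)) + N)/(-31199 - 15057) = (22 - 4950)/(-31199 - 15057) = -4928/(-46256) = -4928*(-1/46256) = 44/413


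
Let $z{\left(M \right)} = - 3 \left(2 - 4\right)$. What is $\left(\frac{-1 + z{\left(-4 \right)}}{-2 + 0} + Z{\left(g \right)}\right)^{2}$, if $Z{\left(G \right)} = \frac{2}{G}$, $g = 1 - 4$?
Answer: $\frac{361}{36} \approx 10.028$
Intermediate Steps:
$z{\left(M \right)} = 6$ ($z{\left(M \right)} = \left(-3\right) \left(-2\right) = 6$)
$g = -3$ ($g = 1 - 4 = -3$)
$\left(\frac{-1 + z{\left(-4 \right)}}{-2 + 0} + Z{\left(g \right)}\right)^{2} = \left(\frac{-1 + 6}{-2 + 0} + \frac{2}{-3}\right)^{2} = \left(\frac{1}{-2} \cdot 5 + 2 \left(- \frac{1}{3}\right)\right)^{2} = \left(\left(- \frac{1}{2}\right) 5 - \frac{2}{3}\right)^{2} = \left(- \frac{5}{2} - \frac{2}{3}\right)^{2} = \left(- \frac{19}{6}\right)^{2} = \frac{361}{36}$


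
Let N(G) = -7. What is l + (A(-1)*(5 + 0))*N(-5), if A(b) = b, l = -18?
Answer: 17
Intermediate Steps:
l + (A(-1)*(5 + 0))*N(-5) = -18 - (5 + 0)*(-7) = -18 - 1*5*(-7) = -18 - 5*(-7) = -18 + 35 = 17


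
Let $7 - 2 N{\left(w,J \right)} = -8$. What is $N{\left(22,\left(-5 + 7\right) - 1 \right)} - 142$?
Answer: $- \frac{269}{2} \approx -134.5$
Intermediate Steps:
$N{\left(w,J \right)} = \frac{15}{2}$ ($N{\left(w,J \right)} = \frac{7}{2} - -4 = \frac{7}{2} + 4 = \frac{15}{2}$)
$N{\left(22,\left(-5 + 7\right) - 1 \right)} - 142 = \frac{15}{2} - 142 = - \frac{269}{2}$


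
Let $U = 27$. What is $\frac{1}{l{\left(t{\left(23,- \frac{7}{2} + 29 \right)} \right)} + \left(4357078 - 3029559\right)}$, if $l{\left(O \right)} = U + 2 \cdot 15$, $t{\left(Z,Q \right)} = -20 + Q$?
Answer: $\frac{1}{1327576} \approx 7.5325 \cdot 10^{-7}$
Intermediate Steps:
$l{\left(O \right)} = 57$ ($l{\left(O \right)} = 27 + 2 \cdot 15 = 27 + 30 = 57$)
$\frac{1}{l{\left(t{\left(23,- \frac{7}{2} + 29 \right)} \right)} + \left(4357078 - 3029559\right)} = \frac{1}{57 + \left(4357078 - 3029559\right)} = \frac{1}{57 + 1327519} = \frac{1}{1327576}$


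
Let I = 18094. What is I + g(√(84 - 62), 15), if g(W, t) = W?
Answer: 18094 + √22 ≈ 18099.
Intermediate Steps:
I + g(√(84 - 62), 15) = 18094 + √(84 - 62) = 18094 + √22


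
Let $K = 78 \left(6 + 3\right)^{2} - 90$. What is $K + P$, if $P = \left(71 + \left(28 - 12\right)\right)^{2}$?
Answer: $13797$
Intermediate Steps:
$P = 7569$ ($P = \left(71 + \left(28 - 12\right)\right)^{2} = \left(71 + 16\right)^{2} = 87^{2} = 7569$)
$K = 6228$ ($K = 78 \cdot 9^{2} - 90 = 78 \cdot 81 - 90 = 6318 - 90 = 6228$)
$K + P = 6228 + 7569 = 13797$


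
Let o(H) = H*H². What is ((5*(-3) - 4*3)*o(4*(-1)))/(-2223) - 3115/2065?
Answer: -33311/14573 ≈ -2.2858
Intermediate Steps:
o(H) = H³
((5*(-3) - 4*3)*o(4*(-1)))/(-2223) - 3115/2065 = ((5*(-3) - 4*3)*(4*(-1))³)/(-2223) - 3115/2065 = ((-15 - 12)*(-4)³)*(-1/2223) - 3115*1/2065 = -27*(-64)*(-1/2223) - 89/59 = 1728*(-1/2223) - 89/59 = -192/247 - 89/59 = -33311/14573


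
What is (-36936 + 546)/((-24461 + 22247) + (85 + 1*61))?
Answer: 18195/1034 ≈ 17.597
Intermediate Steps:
(-36936 + 546)/((-24461 + 22247) + (85 + 1*61)) = -36390/(-2214 + (85 + 61)) = -36390/(-2214 + 146) = -36390/(-2068) = -36390*(-1/2068) = 18195/1034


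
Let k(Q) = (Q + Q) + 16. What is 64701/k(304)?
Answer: 1659/16 ≈ 103.69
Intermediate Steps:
k(Q) = 16 + 2*Q (k(Q) = 2*Q + 16 = 16 + 2*Q)
64701/k(304) = 64701/(16 + 2*304) = 64701/(16 + 608) = 64701/624 = 64701*(1/624) = 1659/16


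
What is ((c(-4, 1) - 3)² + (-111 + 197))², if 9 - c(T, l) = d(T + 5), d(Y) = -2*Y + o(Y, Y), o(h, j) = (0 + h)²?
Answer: 18225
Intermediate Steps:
o(h, j) = h²
d(Y) = Y² - 2*Y (d(Y) = -2*Y + Y² = Y² - 2*Y)
c(T, l) = 9 - (3 + T)*(5 + T) (c(T, l) = 9 - (T + 5)*(-2 + (T + 5)) = 9 - (5 + T)*(-2 + (5 + T)) = 9 - (5 + T)*(3 + T) = 9 - (3 + T)*(5 + T))
((c(-4, 1) - 3)² + (-111 + 197))² = (((19 - (5 - 4)² + 2*(-4)) - 3)² + (-111 + 197))² = (((19 - 1*1² - 8) - 3)² + 86)² = (((19 - 1*1 - 8) - 3)² + 86)² = (((19 - 1 - 8) - 3)² + 86)² = ((10 - 3)² + 86)² = (7² + 86)² = (49 + 86)² = 135² = 18225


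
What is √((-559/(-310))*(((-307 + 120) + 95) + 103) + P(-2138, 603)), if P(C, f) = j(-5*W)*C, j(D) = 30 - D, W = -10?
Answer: √4111142190/310 ≈ 206.83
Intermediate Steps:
P(C, f) = -20*C (P(C, f) = (30 - (-5)*(-10))*C = (30 - 1*50)*C = (30 - 50)*C = -20*C)
√((-559/(-310))*(((-307 + 120) + 95) + 103) + P(-2138, 603)) = √((-559/(-310))*(((-307 + 120) + 95) + 103) - 20*(-2138)) = √((-559*(-1/310))*((-187 + 95) + 103) + 42760) = √(559*(-92 + 103)/310 + 42760) = √((559/310)*11 + 42760) = √(6149/310 + 42760) = √(13261749/310) = √4111142190/310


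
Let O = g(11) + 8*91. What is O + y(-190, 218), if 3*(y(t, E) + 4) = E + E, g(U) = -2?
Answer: 2602/3 ≈ 867.33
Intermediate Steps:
y(t, E) = -4 + 2*E/3 (y(t, E) = -4 + (E + E)/3 = -4 + (2*E)/3 = -4 + 2*E/3)
O = 726 (O = -2 + 8*91 = -2 + 728 = 726)
O + y(-190, 218) = 726 + (-4 + (2/3)*218) = 726 + (-4 + 436/3) = 726 + 424/3 = 2602/3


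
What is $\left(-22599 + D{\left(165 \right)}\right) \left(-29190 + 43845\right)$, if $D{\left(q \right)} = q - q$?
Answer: $-331188345$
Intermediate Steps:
$D{\left(q \right)} = 0$
$\left(-22599 + D{\left(165 \right)}\right) \left(-29190 + 43845\right) = \left(-22599 + 0\right) \left(-29190 + 43845\right) = \left(-22599\right) 14655 = -331188345$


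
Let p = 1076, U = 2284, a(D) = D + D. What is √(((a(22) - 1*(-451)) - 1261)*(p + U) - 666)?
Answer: I*√2574426 ≈ 1604.5*I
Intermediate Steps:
a(D) = 2*D
√(((a(22) - 1*(-451)) - 1261)*(p + U) - 666) = √(((2*22 - 1*(-451)) - 1261)*(1076 + 2284) - 666) = √(((44 + 451) - 1261)*3360 - 666) = √((495 - 1261)*3360 - 666) = √(-766*3360 - 666) = √(-2573760 - 666) = √(-2574426) = I*√2574426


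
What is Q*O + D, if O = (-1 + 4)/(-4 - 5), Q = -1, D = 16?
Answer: 49/3 ≈ 16.333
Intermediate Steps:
O = -⅓ (O = 3/(-9) = 3*(-⅑) = -⅓ ≈ -0.33333)
Q*O + D = -1*(-⅓) + 16 = ⅓ + 16 = 49/3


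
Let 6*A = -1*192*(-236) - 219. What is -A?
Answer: -15031/2 ≈ -7515.5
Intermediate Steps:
A = 15031/2 (A = (-1*192*(-236) - 219)/6 = (-192*(-236) - 219)/6 = (45312 - 219)/6 = (⅙)*45093 = 15031/2 ≈ 7515.5)
-A = -1*15031/2 = -15031/2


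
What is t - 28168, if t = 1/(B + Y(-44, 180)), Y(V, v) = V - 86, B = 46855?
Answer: -1316149799/46725 ≈ -28168.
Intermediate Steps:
Y(V, v) = -86 + V
t = 1/46725 (t = 1/(46855 + (-86 - 44)) = 1/(46855 - 130) = 1/46725 ≈ 2.1402e-5)
t - 28168 = 1/46725 - 28168 = -1316149799/46725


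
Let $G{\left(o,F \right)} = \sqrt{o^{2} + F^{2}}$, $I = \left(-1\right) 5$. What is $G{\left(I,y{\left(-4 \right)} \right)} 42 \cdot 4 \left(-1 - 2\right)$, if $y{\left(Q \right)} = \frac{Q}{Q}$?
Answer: $- 504 \sqrt{26} \approx -2569.9$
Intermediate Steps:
$I = -5$
$y{\left(Q \right)} = 1$
$G{\left(o,F \right)} = \sqrt{F^{2} + o^{2}}$
$G{\left(I,y{\left(-4 \right)} \right)} 42 \cdot 4 \left(-1 - 2\right) = \sqrt{1^{2} + \left(-5\right)^{2}} \cdot 42 \cdot 4 \left(-1 - 2\right) = \sqrt{1 + 25} \cdot 42 \cdot 4 \left(-3\right) = \sqrt{26} \cdot 42 \left(-12\right) = 42 \sqrt{26} \left(-12\right) = - 504 \sqrt{26}$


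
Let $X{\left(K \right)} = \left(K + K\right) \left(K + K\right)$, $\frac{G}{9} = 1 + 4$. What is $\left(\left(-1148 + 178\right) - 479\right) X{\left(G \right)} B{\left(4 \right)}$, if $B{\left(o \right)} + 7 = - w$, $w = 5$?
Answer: $140842800$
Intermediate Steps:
$G = 45$ ($G = 9 \left(1 + 4\right) = 9 \cdot 5 = 45$)
$B{\left(o \right)} = -12$ ($B{\left(o \right)} = -7 - 5 = -12$)
$X{\left(K \right)} = 4 K^{2}$ ($X{\left(K \right)} = 2 K 2 K = 4 K^{2}$)
$\left(\left(-1148 + 178\right) - 479\right) X{\left(G \right)} B{\left(4 \right)} = \left(\left(-1148 + 178\right) - 479\right) 4 \cdot 45^{2} \left(-12\right) = \left(-970 - 479\right) 4 \cdot 2025 \left(-12\right) = - 1449 \cdot 8100 \left(-12\right) = \left(-1449\right) \left(-97200\right) = 140842800$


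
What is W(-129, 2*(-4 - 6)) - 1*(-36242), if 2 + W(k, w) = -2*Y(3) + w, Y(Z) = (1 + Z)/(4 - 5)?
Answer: 36228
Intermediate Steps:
Y(Z) = -1 - Z (Y(Z) = (1 + Z)/(-1) = (1 + Z)*(-1) = -1 - Z)
W(k, w) = 6 + w (W(k, w) = -2 + (-2*(-1 - 1*3) + w) = -2 + (-2*(-1 - 3) + w) = -2 + (-2*(-4) + w) = -2 + (8 + w) = 6 + w)
W(-129, 2*(-4 - 6)) - 1*(-36242) = (6 + 2*(-4 - 6)) - 1*(-36242) = (6 + 2*(-10)) + 36242 = (6 - 20) + 36242 = -14 + 36242 = 36228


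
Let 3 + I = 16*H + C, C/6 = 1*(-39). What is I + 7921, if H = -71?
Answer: 6548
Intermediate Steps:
C = -234 (C = 6*(1*(-39)) = 6*(-39) = -234)
I = -1373 (I = -3 + (16*(-71) - 234) = -3 + (-1136 - 234) = -3 - 1370 = -1373)
I + 7921 = -1373 + 7921 = 6548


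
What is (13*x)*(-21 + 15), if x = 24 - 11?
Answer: -1014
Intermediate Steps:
x = 13
(13*x)*(-21 + 15) = (13*13)*(-21 + 15) = 169*(-6) = -1014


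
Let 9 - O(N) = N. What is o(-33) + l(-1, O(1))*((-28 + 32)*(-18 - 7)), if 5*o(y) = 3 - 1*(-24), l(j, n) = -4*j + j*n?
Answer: 2027/5 ≈ 405.40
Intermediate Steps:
O(N) = 9 - N
o(y) = 27/5 (o(y) = (3 - 1*(-24))/5 = (3 + 24)/5 = (⅕)*27 = 27/5)
o(-33) + l(-1, O(1))*((-28 + 32)*(-18 - 7)) = 27/5 + (-(-4 + (9 - 1*1)))*((-28 + 32)*(-18 - 7)) = 27/5 + (-(-4 + (9 - 1)))*(4*(-25)) = 27/5 - (-4 + 8)*(-100) = 27/5 - 1*4*(-100) = 27/5 - 4*(-100) = 27/5 + 400 = 2027/5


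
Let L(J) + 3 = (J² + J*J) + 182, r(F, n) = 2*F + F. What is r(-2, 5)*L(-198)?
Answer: -471522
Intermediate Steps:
r(F, n) = 3*F
L(J) = 179 + 2*J² (L(J) = -3 + ((J² + J*J) + 182) = -3 + ((J² + J²) + 182) = -3 + (2*J² + 182) = -3 + (182 + 2*J²) = 179 + 2*J²)
r(-2, 5)*L(-198) = (3*(-2))*(179 + 2*(-198)²) = -6*(179 + 2*39204) = -6*(179 + 78408) = -6*78587 = -471522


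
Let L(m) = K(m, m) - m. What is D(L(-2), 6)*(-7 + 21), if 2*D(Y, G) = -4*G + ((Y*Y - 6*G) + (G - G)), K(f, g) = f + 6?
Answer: -168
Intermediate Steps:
K(f, g) = 6 + f
L(m) = 6 (L(m) = (6 + m) - m = 6)
D(Y, G) = Y²/2 - 5*G (D(Y, G) = (-4*G + ((Y*Y - 6*G) + (G - G)))/2 = (-4*G + ((Y² - 6*G) + 0))/2 = (-4*G + (Y² - 6*G))/2 = (Y² - 10*G)/2 = Y²/2 - 5*G)
D(L(-2), 6)*(-7 + 21) = ((½)*6² - 5*6)*(-7 + 21) = ((½)*36 - 30)*14 = (18 - 30)*14 = -12*14 = -168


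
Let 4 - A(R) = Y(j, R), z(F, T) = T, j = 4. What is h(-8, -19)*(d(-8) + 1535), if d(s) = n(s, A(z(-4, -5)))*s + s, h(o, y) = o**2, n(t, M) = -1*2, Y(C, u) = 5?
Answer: 98752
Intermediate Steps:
A(R) = -1 (A(R) = 4 - 1*5 = 4 - 5 = -1)
n(t, M) = -2
d(s) = -s (d(s) = -2*s + s = -s)
h(-8, -19)*(d(-8) + 1535) = (-8)**2*(-1*(-8) + 1535) = 64*(8 + 1535) = 64*1543 = 98752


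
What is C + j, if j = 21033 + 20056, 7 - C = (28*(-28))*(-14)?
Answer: 30120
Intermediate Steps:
C = -10969 (C = 7 - 28*(-28)*(-14) = 7 - (-784)*(-14) = 7 - 1*10976 = 7 - 10976 = -10969)
j = 41089
C + j = -10969 + 41089 = 30120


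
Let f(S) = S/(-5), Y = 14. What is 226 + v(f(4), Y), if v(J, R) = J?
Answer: 1126/5 ≈ 225.20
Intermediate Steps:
f(S) = -S/5 (f(S) = S*(-1/5) = -S/5)
226 + v(f(4), Y) = 226 - 1/5*4 = 226 - 4/5 = 1126/5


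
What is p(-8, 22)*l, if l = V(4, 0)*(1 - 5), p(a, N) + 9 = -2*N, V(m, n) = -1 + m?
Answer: 636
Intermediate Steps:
p(a, N) = -9 - 2*N
l = -12 (l = (-1 + 4)*(1 - 5) = 3*(-4) = -12)
p(-8, 22)*l = (-9 - 2*22)*(-12) = (-9 - 44)*(-12) = -53*(-12) = 636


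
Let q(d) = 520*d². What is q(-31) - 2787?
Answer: 496933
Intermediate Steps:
q(-31) - 2787 = 520*(-31)² - 2787 = 520*961 - 2787 = 499720 - 2787 = 496933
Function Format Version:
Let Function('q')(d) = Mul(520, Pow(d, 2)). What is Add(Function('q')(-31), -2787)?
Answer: 496933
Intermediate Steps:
Add(Function('q')(-31), -2787) = Add(Mul(520, Pow(-31, 2)), -2787) = Add(Mul(520, 961), -2787) = Add(499720, -2787) = 496933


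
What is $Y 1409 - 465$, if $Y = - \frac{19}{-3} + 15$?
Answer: $\frac{88781}{3} \approx 29594.0$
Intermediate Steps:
$Y = \frac{64}{3}$ ($Y = \left(-19\right) \left(- \frac{1}{3}\right) + 15 = \frac{19}{3} + 15 = \frac{64}{3} \approx 21.333$)
$Y 1409 - 465 = \frac{64}{3} \cdot 1409 - 465 = \frac{90176}{3} - 465 = \frac{88781}{3}$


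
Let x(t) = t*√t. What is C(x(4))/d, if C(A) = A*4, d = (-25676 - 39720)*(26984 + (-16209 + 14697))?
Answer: -1/52055216 ≈ -1.9210e-8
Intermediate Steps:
d = -1665766912 (d = -65396*(26984 - 1512) = -65396*25472 = -1665766912)
x(t) = t^(3/2)
C(A) = 4*A
C(x(4))/d = (4*4^(3/2))/(-1665766912) = (4*8)*(-1/1665766912) = 32*(-1/1665766912) = -1/52055216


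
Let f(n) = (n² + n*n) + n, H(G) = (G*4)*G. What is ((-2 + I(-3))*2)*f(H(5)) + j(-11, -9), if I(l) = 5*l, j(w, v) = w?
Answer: -683411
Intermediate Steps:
H(G) = 4*G² (H(G) = (4*G)*G = 4*G²)
f(n) = n + 2*n² (f(n) = (n² + n²) + n = 2*n² + n = n + 2*n²)
((-2 + I(-3))*2)*f(H(5)) + j(-11, -9) = ((-2 + 5*(-3))*2)*((4*5²)*(1 + 2*(4*5²))) - 11 = ((-2 - 15)*2)*((4*25)*(1 + 2*(4*25))) - 11 = (-17*2)*(100*(1 + 2*100)) - 11 = -3400*(1 + 200) - 11 = -3400*201 - 11 = -34*20100 - 11 = -683400 - 11 = -683411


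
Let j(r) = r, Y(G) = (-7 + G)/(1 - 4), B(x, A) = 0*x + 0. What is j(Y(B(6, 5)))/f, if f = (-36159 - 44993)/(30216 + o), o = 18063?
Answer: -112651/81152 ≈ -1.3881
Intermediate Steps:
B(x, A) = 0 (B(x, A) = 0 + 0 = 0)
Y(G) = 7/3 - G/3 (Y(G) = (-7 + G)/(-3) = (-7 + G)*(-⅓) = 7/3 - G/3)
f = -81152/48279 (f = (-36159 - 44993)/(30216 + 18063) = -81152/48279 ≈ -1.6809)
j(Y(B(6, 5)))/f = (7/3 - ⅓*0)/(-81152/48279) = (7/3 + 0)*(-48279/81152) = (7/3)*(-48279/81152) = -112651/81152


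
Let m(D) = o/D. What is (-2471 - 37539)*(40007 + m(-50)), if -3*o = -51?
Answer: -8003332333/5 ≈ -1.6007e+9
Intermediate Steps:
o = 17 (o = -⅓*(-51) = 17)
m(D) = 17/D
(-2471 - 37539)*(40007 + m(-50)) = (-2471 - 37539)*(40007 + 17/(-50)) = -40010*(40007 + 17*(-1/50)) = -40010*(40007 - 17/50) = -40010*2000333/50 = -8003332333/5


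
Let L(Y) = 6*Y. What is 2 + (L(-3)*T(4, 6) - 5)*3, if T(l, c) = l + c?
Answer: -553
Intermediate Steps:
T(l, c) = c + l
2 + (L(-3)*T(4, 6) - 5)*3 = 2 + ((6*(-3))*(6 + 4) - 5)*3 = 2 + (-18*10 - 5)*3 = 2 + (-180 - 5)*3 = 2 - 185*3 = 2 - 555 = -553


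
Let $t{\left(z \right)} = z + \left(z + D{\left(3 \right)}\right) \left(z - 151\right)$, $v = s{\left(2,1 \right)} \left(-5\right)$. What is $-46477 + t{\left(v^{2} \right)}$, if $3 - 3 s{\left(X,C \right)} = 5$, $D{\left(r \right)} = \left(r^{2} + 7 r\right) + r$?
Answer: $- \frac{4263560}{81} \approx -52637.0$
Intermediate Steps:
$D{\left(r \right)} = r^{2} + 8 r$
$s{\left(X,C \right)} = - \frac{2}{3}$ ($s{\left(X,C \right)} = 1 - \frac{5}{3} = - \frac{2}{3}$)
$v = \frac{10}{3}$ ($v = \left(- \frac{2}{3}\right) \left(-5\right) = \frac{10}{3} \approx 3.3333$)
$t{\left(z \right)} = z + \left(-151 + z\right) \left(33 + z\right)$ ($t{\left(z \right)} = z + \left(z + 3 \left(8 + 3\right)\right) \left(z - 151\right) = z + \left(z + 3 \cdot 11\right) \left(-151 + z\right) = z + \left(z + 33\right) \left(-151 + z\right) = z + \left(33 + z\right) \left(-151 + z\right) = z + \left(-151 + z\right) \left(33 + z\right)$)
$-46477 + t{\left(v^{2} \right)} = -46477 - \left(4983 + 1300 - \frac{10000}{81}\right) = -46477 - \left(6283 - \frac{10000}{81}\right) = -46477 - \frac{498923}{81} = - \frac{4263560}{81}$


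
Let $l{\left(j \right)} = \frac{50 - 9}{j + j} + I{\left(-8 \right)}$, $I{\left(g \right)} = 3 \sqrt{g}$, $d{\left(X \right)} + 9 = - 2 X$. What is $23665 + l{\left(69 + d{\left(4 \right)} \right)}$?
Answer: $\frac{2461201}{104} + 6 i \sqrt{2} \approx 23665.0 + 8.4853 i$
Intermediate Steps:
$d{\left(X \right)} = -9 - 2 X$
$l{\left(j \right)} = \frac{41}{2 j} + 6 i \sqrt{2}$ ($l{\left(j \right)} = \frac{50 - 9}{j + j} + 3 \sqrt{-8} = \frac{41}{2 j} + 3 \cdot 2 i \sqrt{2} = 41 \frac{1}{2 j} + 6 i \sqrt{2} = \frac{41}{2 j} + 6 i \sqrt{2}$)
$23665 + l{\left(69 + d{\left(4 \right)} \right)} = 23665 + \left(\frac{41}{2 \left(69 - 17\right)} + 6 i \sqrt{2}\right) = 23665 + \left(\frac{41}{2 \cdot 52} + 6 i \sqrt{2}\right) = 23665 + \left(\frac{41}{2} \cdot \frac{1}{52} + 6 i \sqrt{2}\right) = 23665 + \left(\frac{41}{104} + 6 i \sqrt{2}\right) = \frac{2461201}{104} + 6 i \sqrt{2}$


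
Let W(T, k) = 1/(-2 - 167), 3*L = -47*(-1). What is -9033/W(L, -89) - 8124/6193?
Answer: 9454083237/6193 ≈ 1.5266e+6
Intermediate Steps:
L = 47/3 (L = (-47*(-1))/3 = (⅓)*47 = 47/3 ≈ 15.667)
W(T, k) = -1/169 (W(T, k) = 1/(-169) = -1/169)
-9033/W(L, -89) - 8124/6193 = -9033/(-1/169) - 8124/6193 = -9033*(-169) - 8124*1/6193 = 1526577 - 8124/6193 = 9454083237/6193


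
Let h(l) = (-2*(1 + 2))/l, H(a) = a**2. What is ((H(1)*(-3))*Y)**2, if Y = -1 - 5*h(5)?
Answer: 225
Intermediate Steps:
h(l) = -6/l (h(l) = (-2*3)/l = -6/l)
Y = 5 (Y = -1 - (-30)/5 = -1 - 5*(-6/5) = -1 + 6 = 5)
((H(1)*(-3))*Y)**2 = ((1**2*(-3))*5)**2 = ((1*(-3))*5)**2 = (-3*5)**2 = (-15)**2 = 225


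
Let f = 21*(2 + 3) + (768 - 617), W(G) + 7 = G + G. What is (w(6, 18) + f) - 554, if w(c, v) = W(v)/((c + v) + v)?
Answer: -12487/42 ≈ -297.31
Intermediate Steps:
W(G) = -7 + 2*G (W(G) = -7 + (G + G) = -7 + 2*G)
w(c, v) = (-7 + 2*v)/(c + 2*v) (w(c, v) = (-7 + 2*v)/((c + v) + v) = (-7 + 2*v)/(c + 2*v))
f = 256 (f = 21*5 + 151 = 105 + 151 = 256)
(w(6, 18) + f) - 554 = ((-7 + 2*18)/(6 + 2*18) + 256) - 554 = ((-7 + 36)/(6 + 36) + 256) - 554 = (29/42 + 256) - 554 = 10781/42 - 554 = -12487/42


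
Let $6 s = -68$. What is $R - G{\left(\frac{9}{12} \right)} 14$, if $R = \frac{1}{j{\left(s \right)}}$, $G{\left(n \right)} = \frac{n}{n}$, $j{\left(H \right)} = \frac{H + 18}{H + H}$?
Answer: $- \frac{87}{5} \approx -17.4$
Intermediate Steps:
$s = - \frac{34}{3}$ ($s = \frac{1}{6} \left(-68\right) = - \frac{34}{3} \approx -11.333$)
$j{\left(H \right)} = \frac{18 + H}{2 H}$
$G{\left(n \right)} = 1$
$R = - \frac{17}{5}$ ($R = \frac{1}{\frac{1}{2} \frac{1}{- \frac{34}{3}} \left(18 - \frac{34}{3}\right)} = \frac{1}{\frac{1}{2} \left(- \frac{3}{34}\right) \frac{20}{3}} = \frac{1}{- \frac{5}{17}} = - \frac{17}{5} \approx -3.4$)
$R - G{\left(\frac{9}{12} \right)} 14 = - \frac{17}{5} - 1 \cdot 14 = - \frac{17}{5} - 14 = - \frac{87}{5}$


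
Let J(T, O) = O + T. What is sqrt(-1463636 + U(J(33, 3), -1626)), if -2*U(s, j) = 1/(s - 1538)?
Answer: I*sqrt(3301968669793)/1502 ≈ 1209.8*I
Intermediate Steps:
U(s, j) = -1/(2*(-1538 + s)) (U(s, j) = -1/(2*(s - 1538)) = -1/(2*(-1538 + s)))
sqrt(-1463636 + U(J(33, 3), -1626)) = sqrt(-1463636 - 1/(-3076 + 2*(3 + 33))) = sqrt(-1463636 - 1/(-3076 + 2*36)) = sqrt(-1463636 - 1/(-3076 + 72)) = sqrt(-1463636 - 1/(-3004)) = sqrt(-1463636 - 1*(-1/3004)) = sqrt(-1463636 + 1/3004) = sqrt(-4396762543/3004) = I*sqrt(3301968669793)/1502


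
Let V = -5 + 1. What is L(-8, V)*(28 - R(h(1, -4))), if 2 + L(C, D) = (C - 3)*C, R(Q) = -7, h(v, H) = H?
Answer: 3010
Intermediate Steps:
V = -4
L(C, D) = -2 + C*(-3 + C) (L(C, D) = -2 + (C - 3)*C = -2 + (-3 + C)*C = -2 + C*(-3 + C))
L(-8, V)*(28 - R(h(1, -4))) = (-2 + (-8)² - 3*(-8))*(28 - 1*(-7)) = (-2 + 64 + 24)*(28 + 7) = 86*35 = 3010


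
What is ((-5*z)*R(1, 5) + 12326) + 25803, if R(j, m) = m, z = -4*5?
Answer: 38629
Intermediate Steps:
z = -20
((-5*z)*R(1, 5) + 12326) + 25803 = (-5*(-20)*5 + 12326) + 25803 = (100*5 + 12326) + 25803 = (500 + 12326) + 25803 = 12826 + 25803 = 38629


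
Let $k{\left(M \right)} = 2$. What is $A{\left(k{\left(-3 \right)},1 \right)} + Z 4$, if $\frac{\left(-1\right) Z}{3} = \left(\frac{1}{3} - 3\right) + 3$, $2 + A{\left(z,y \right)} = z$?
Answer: $-4$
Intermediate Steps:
$A{\left(z,y \right)} = -2 + z$
$Z = -1$ ($Z = - 3 \left(\left(\frac{1}{3} - 3\right) + 3\right) = - 3 \left(- \frac{8}{3} + 3\right) = \left(-3\right) \frac{1}{3} = -1$)
$A{\left(k{\left(-3 \right)},1 \right)} + Z 4 = \left(-2 + 2\right) - 4 = 0 - 4 = -4$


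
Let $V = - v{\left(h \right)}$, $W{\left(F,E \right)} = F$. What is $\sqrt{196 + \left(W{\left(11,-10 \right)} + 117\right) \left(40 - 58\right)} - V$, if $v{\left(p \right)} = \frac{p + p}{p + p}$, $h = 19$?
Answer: $1 + 2 i \sqrt{527} \approx 1.0 + 45.913 i$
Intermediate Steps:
$v{\left(p \right)} = 1$ ($v{\left(p \right)} = \frac{2 p}{2 p} = 2 p \frac{1}{2 p} = 1$)
$V = -1$ ($V = \left(-1\right) 1 = -1$)
$\sqrt{196 + \left(W{\left(11,-10 \right)} + 117\right) \left(40 - 58\right)} - V = \sqrt{196 + \left(11 + 117\right) \left(40 - 58\right)} - -1 = \sqrt{196 + 128 \left(-18\right)} + 1 = \sqrt{196 - 2304} + 1 = \sqrt{-2108} + 1 = 2 i \sqrt{527} + 1 = 1 + 2 i \sqrt{527}$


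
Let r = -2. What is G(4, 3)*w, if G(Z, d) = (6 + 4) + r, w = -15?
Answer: -120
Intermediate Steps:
G(Z, d) = 8 (G(Z, d) = (6 + 4) - 2 = 10 - 2 = 8)
G(4, 3)*w = 8*(-15) = -120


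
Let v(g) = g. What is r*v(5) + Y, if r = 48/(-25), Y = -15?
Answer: -123/5 ≈ -24.600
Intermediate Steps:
r = -48/25 (r = 48*(-1/25) = -48/25 ≈ -1.9200)
r*v(5) + Y = -48/25*5 - 15 = -48/5 - 15 = -123/5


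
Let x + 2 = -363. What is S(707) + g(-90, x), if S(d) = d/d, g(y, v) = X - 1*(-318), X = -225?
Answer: 94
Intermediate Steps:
x = -365 (x = -2 - 363 = -365)
g(y, v) = 93 (g(y, v) = -225 - 1*(-318) = -225 + 318 = 93)
S(d) = 1
S(707) + g(-90, x) = 1 + 93 = 94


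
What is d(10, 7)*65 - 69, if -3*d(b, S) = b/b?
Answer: -272/3 ≈ -90.667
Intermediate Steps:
d(b, S) = -1/3 (d(b, S) = -b/(3*b) = -1/3*1 = -1/3)
d(10, 7)*65 - 69 = -1/3*65 - 69 = -65/3 - 69 = -272/3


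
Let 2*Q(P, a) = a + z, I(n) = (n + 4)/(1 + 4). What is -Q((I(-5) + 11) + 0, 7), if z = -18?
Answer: 11/2 ≈ 5.5000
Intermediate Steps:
I(n) = ⅘ + n/5 (I(n) = (4 + n)/5 = (4 + n)*(⅕) = ⅘ + n/5)
Q(P, a) = -9 + a/2 (Q(P, a) = (a - 18)/2 = (-18 + a)/2 = -9 + a/2)
-Q((I(-5) + 11) + 0, 7) = -(-9 + (½)*7) = -(-9 + 7/2) = -1*(-11/2) = 11/2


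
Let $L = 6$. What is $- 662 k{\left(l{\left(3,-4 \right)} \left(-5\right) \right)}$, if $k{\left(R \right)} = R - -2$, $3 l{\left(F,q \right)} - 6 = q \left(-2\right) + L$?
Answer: $\frac{62228}{3} \approx 20743.0$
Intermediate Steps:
$l{\left(F,q \right)} = 4 - \frac{2 q}{3}$ ($l{\left(F,q \right)} = 2 + \frac{q \left(-2\right) + 6}{3} = 2 + \frac{- 2 q + 6}{3} = 2 + \frac{6 - 2 q}{3} = 2 - \left(-2 + \frac{2 q}{3}\right) = 4 - \frac{2 q}{3}$)
$k{\left(R \right)} = 2 + R$ ($k{\left(R \right)} = R + 2 = 2 + R$)
$- 662 k{\left(l{\left(3,-4 \right)} \left(-5\right) \right)} = - 662 \left(2 + \left(4 - - \frac{8}{3}\right) \left(-5\right)\right) = - 662 \left(2 + \left(4 + \frac{8}{3}\right) \left(-5\right)\right) = - 662 \left(2 + \frac{20}{3} \left(-5\right)\right) = - 662 \left(2 - \frac{100}{3}\right) = \left(-662\right) \left(- \frac{94}{3}\right) = \frac{62228}{3}$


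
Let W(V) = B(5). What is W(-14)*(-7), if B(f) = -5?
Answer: 35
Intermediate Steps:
W(V) = -5
W(-14)*(-7) = -5*(-7) = 35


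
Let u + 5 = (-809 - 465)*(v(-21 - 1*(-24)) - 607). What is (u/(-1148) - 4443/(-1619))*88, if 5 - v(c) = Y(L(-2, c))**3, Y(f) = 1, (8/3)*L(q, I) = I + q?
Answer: -664637578/11333 ≈ -58646.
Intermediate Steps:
L(q, I) = 3*I/8 + 3*q/8 (L(q, I) = 3*(I + q)/8 = 3*I/8 + 3*q/8)
v(c) = 4 (v(c) = 5 - 1*1**3 = 5 - 1*1 = 5 - 1 = 4)
u = 768217 (u = -5 + (-809 - 465)*(4 - 607) = -5 - 1274*(-603) = -5 + 768222 = 768217)
(u/(-1148) - 4443/(-1619))*88 = (768217/(-1148) - 4443/(-1619))*88 = (768217*(-1/1148) - 4443*(-1/1619))*88 = (-18737/28 + 4443/1619)*88 = -30210799/45332*88 = -664637578/11333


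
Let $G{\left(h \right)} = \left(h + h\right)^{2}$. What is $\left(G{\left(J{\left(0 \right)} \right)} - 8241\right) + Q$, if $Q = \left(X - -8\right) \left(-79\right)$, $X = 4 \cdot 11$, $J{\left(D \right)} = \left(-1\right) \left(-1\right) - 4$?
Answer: $-12313$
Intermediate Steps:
$J{\left(D \right)} = -3$ ($J{\left(D \right)} = 1 - 4 = -3$)
$X = 44$
$G{\left(h \right)} = 4 h^{2}$ ($G{\left(h \right)} = \left(2 h\right)^{2} = 4 h^{2}$)
$Q = -4108$ ($Q = \left(44 - -8\right) \left(-79\right) = \left(44 + 8\right) \left(-79\right) = 52 \left(-79\right) = -4108$)
$\left(G{\left(J{\left(0 \right)} \right)} - 8241\right) + Q = \left(4 \left(-3\right)^{2} - 8241\right) - 4108 = \left(4 \cdot 9 - 8241\right) - 4108 = \left(36 - 8241\right) - 4108 = -8205 - 4108 = -12313$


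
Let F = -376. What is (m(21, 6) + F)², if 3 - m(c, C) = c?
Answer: 155236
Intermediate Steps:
m(c, C) = 3 - c
(m(21, 6) + F)² = ((3 - 1*21) - 376)² = ((3 - 21) - 376)² = (-18 - 376)² = (-394)² = 155236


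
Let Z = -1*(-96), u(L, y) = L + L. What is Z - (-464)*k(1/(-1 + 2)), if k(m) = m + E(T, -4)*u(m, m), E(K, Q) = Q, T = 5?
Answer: -3152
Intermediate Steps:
u(L, y) = 2*L
k(m) = -7*m (k(m) = m - 8*m = -7*m)
Z = 96
Z - (-464)*k(1/(-1 + 2)) = 96 - (-464)*(-7/(-1 + 2)) = 96 - (-464)*(-7/1) = 96 - (-464)*(-7*1) = 96 - (-464)*(-7) = 96 - 116*28 = 96 - 3248 = -3152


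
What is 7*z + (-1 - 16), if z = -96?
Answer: -689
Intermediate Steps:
7*z + (-1 - 16) = 7*(-96) + (-1 - 16) = -672 - 17 = -689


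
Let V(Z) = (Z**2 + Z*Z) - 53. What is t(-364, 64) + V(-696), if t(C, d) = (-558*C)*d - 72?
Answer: 13967875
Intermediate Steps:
t(C, d) = -72 - 558*C*d (t(C, d) = -558*C*d - 72 = -72 - 558*C*d)
V(Z) = -53 + 2*Z**2 (V(Z) = (Z**2 + Z**2) - 53 = 2*Z**2 - 53 = -53 + 2*Z**2)
t(-364, 64) + V(-696) = (-72 - 558*(-364)*64) + (-53 + 2*(-696)**2) = (-72 + 12999168) + (-53 + 2*484416) = 12999096 + (-53 + 968832) = 12999096 + 968779 = 13967875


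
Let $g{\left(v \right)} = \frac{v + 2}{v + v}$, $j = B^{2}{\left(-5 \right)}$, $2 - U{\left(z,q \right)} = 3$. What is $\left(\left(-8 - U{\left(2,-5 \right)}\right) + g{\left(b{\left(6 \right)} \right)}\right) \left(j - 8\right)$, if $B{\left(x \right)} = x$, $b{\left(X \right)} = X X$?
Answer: $- \frac{3961}{36} \approx -110.03$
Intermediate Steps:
$b{\left(X \right)} = X^{2}$
$U{\left(z,q \right)} = -1$ ($U{\left(z,q \right)} = 2 - 3 = -1$)
$j = 25$ ($j = \left(-5\right)^{2} = 25$)
$g{\left(v \right)} = \frac{2 + v}{2 v}$
$\left(\left(-8 - U{\left(2,-5 \right)}\right) + g{\left(b{\left(6 \right)} \right)}\right) \left(j - 8\right) = \left(\left(-8 - -1\right) + \frac{2 + 6^{2}}{2 \cdot 6^{2}}\right) \left(25 - 8\right) = \left(\left(-8 + 1\right) + \frac{2 + 36}{2 \cdot 36}\right) 17 = \left(-7 + \frac{1}{2} \cdot \frac{1}{36} \cdot 38\right) 17 = \left(-7 + \frac{19}{36}\right) 17 = \left(- \frac{233}{36}\right) 17 = - \frac{3961}{36}$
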